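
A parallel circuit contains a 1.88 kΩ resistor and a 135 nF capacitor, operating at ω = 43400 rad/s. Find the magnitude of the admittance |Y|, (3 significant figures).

X_C = 1/(ωC) = 171 Ω
Parallel: admittances add. Y = 1/R + jωC
Y = (0.000532 + j0.00586) S
|Y| = 0.00588 S → |Z| = 1/|Y| = 170 Ω, ∠Z = −∠Y = -84.8°

5.88 mS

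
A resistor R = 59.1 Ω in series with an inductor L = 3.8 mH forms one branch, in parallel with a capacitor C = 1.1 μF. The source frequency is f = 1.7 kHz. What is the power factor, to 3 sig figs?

ω = 2πf = 10680 rad/s
X_L = ωL = 40.6 Ω
X_C = 1/(ωC) = 85.1 Ω
Branch 1 (R+jX_L): Z₁ = 59.1 + j40.6 Ω, |Z₁| = 71.7 Ω
Branch 2 (−jX_C): Z₂ = −j85.1 Ω
Parallel: Z = Z₁Z₂/(Z₁+Z₂), |Z| = 82.5 Ω, ∠Z = -18.5°
cos φ = cos(-18.5°) = 0.948

0.948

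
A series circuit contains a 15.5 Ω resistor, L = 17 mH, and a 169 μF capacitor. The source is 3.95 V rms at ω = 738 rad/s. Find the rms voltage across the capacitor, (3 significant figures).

X_L = ωL = 12.5 Ω
X_C = 1/(ωC) = 8.02 Ω
Net reactance X = X_L − X_C = 4.53 Ω
Z = 15.5 + j4.53 Ω
|Z| = √(15.5² + 4.53²) = 16.1 Ω
I = V/|Z| = 245 mA
V_C = I·|Z_C| = 0.245 × 8.02 = 1.96 V

1.96 V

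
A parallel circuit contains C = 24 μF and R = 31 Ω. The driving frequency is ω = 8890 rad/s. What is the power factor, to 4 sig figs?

0.1495

X_C = 1/(ωC) = 4.687 Ω
Parallel: admittances add. Y = 1/R + jωC
Y = (0.03226 + j0.2134) S
|Y| = 0.2158 S → |Z| = 1/|Y| = 4.634 Ω, ∠Z = −∠Y = -81.40°
cos φ = cos(-81.40°) = 0.1495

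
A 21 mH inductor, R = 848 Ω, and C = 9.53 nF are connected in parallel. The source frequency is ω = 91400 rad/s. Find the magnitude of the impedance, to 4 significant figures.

812.9 Ω

X_L = ωL = 1919 Ω
X_C = 1/(ωC) = 1148 Ω
Parallel: admittances add. Y = 1/R + 1/(jωL) + jωC
Y = (0.001179 + j0.0003500) S
|Y| = 0.001230 S → |Z| = 1/|Y| = 812.9 Ω, ∠Z = −∠Y = -16.53°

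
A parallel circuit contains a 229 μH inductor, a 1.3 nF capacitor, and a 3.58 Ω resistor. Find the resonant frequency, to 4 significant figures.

291.7 kHz

ω₀ = 1/√(LC) = 1/√(0.000229 × 1.3e-09) = 1.833e+06 rad/s
f₀ = ω₀/(2π) = 291.7 kHz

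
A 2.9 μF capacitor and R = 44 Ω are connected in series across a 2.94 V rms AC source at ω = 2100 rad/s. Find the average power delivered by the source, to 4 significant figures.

13.16 mW

X_C = 1/(ωC) = 164.2 Ω
Z = 44.00 − j164.2 Ω
|Z| = √(44.00² + 164.2²) = 170.0 Ω
∠Z = arctan(-164.2/44.00) = -75.00°
I = V/|Z| = 17.29 mA
P = VI cos φ = 2.94 × 0.01729 × cos(-75.00°) = 13.16 mW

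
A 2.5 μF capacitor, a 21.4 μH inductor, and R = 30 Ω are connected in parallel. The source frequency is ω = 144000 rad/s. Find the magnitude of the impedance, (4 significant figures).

X_L = ωL = 3.082 Ω
X_C = 1/(ωC) = 2.778 Ω
Parallel: admittances add. Y = 1/R + 1/(jωL) + jωC
Y = (0.03333 + j0.03549) S
|Y| = 0.04869 S → |Z| = 1/|Y| = 20.54 Ω, ∠Z = −∠Y = -46.80°

20.54 Ω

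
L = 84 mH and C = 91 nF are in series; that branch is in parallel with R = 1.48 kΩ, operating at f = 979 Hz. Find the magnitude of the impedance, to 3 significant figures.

ω = 2πf = 6151 rad/s
X_L = ωL = 517 Ω
X_C = 1/(ωC) = 1790 Ω
Branch 1: Z₁ = R = 1480 Ω
Branch 2 (series LC): Z₂ = j(X_L − X_C) = −j1270 Ω
Parallel: Z = Z₁Z₂/(Z₁+Z₂), |Z| = 964 Ω, ∠Z = -49.4°

964 Ω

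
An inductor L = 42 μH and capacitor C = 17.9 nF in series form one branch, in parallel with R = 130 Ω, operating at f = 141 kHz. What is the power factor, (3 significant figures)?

0.195

ω = 2πf = 885900 rad/s
X_L = ωL = 37.2 Ω
X_C = 1/(ωC) = 63.1 Ω
Branch 1: Z₁ = R = 130 Ω
Branch 2 (series LC): Z₂ = j(X_L − X_C) = −j25.9 Ω
Parallel: Z = Z₁Z₂/(Z₁+Z₂), |Z| = 25.4 Ω, ∠Z = -78.8°
cos φ = cos(-78.8°) = 0.195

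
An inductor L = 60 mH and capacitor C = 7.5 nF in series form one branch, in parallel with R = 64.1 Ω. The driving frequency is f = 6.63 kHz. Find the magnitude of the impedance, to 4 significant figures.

63.83 Ω

ω = 2πf = 41660 rad/s
X_L = ωL = 2499 Ω
X_C = 1/(ωC) = 3201 Ω
Branch 1: Z₁ = R = 64.10 Ω
Branch 2 (series LC): Z₂ = j(X_L − X_C) = −j701.3 Ω
Parallel: Z = Z₁Z₂/(Z₁+Z₂), |Z| = 63.83 Ω, ∠Z = -5.223°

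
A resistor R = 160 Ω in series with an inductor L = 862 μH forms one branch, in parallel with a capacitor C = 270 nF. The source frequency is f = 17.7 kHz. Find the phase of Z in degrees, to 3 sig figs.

-80.4°

ω = 2πf = 111200 rad/s
X_L = ωL = 95.9 Ω
X_C = 1/(ωC) = 33.3 Ω
Branch 1 (R+jX_L): Z₁ = 160 + j95.9 Ω, |Z₁| = 187 Ω
Branch 2 (−jX_C): Z₂ = −j33.3 Ω
Parallel: Z = Z₁Z₂/(Z₁+Z₂), |Z| = 36.2 Ω, ∠Z = -80.4°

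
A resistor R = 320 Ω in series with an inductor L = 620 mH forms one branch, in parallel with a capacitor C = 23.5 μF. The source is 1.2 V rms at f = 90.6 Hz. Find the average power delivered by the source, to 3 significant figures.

ω = 2πf = 569.3 rad/s
X_L = ωL = 353 Ω
X_C = 1/(ωC) = 74.8 Ω
Branch 1 (R+jX_L): Z₁ = 320 + j353 Ω, |Z₁| = 476 Ω
Branch 2 (−jX_C): Z₂ = −j74.8 Ω
Parallel: Z = Z₁Z₂/(Z₁+Z₂), |Z| = 84.0 Ω, ∠Z = -83.2°
I = V/|Z| = 14.3 mA
P = VI cos φ = 1.2 × 0.0143 × cos(-83.2°) = 2.03 mW

2.03 mW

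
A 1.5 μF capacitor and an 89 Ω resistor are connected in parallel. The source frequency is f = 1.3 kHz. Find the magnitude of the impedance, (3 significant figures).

ω = 2πf = 8168 rad/s
X_C = 1/(ωC) = 81.6 Ω
Parallel: admittances add. Y = 1/R + jωC
Y = (0.0112 + j0.0123) S
|Y| = 0.0166 S → |Z| = 1/|Y| = 60.2 Ω, ∠Z = −∠Y = -47.5°

60.2 Ω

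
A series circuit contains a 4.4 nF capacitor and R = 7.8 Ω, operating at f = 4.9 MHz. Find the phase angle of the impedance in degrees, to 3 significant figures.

ω = 2πf = 3.079e+07 rad/s
X_C = 1/(ωC) = 7.38 Ω
Z = 7.80 − j7.38 Ω
|Z| = √(7.80² + 7.38²) = 10.7 Ω
∠Z = arctan(-7.38/7.80) = -43.4°

-43.4°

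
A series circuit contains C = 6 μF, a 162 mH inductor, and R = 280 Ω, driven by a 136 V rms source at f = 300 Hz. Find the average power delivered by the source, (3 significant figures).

41.3 W

ω = 2πf = 1885 rad/s
X_L = ωL = 305 Ω
X_C = 1/(ωC) = 88.4 Ω
Net reactance X = X_L − X_C = 217 Ω
Z = 280 + j217 Ω
|Z| = √(280² + 217²) = 354 Ω
∠Z = arctan(217/280) = 37.8°
I = V/|Z| = 384 mA
P = VI cos φ = 136 × 0.384 × cos(37.8°) = 41.3 W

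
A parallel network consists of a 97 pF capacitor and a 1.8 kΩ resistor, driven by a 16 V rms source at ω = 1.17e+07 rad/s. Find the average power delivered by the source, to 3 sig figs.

X_C = 1/(ωC) = 881 Ω
Parallel: admittances add. Y = 1/R + jωC
Y = (0.000556 + j0.00113) S
|Y| = 0.00126 S → |Z| = 1/|Y| = 791 Ω, ∠Z = −∠Y = -63.9°
I = V/|Z| = 20.2 mA
P = VI cos φ = 16 × 0.0202 × cos(-63.9°) = 142 mW

142 mW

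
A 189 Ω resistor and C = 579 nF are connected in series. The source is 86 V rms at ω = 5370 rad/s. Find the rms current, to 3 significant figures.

X_C = 1/(ωC) = 322 Ω
Z = 189 − j322 Ω
|Z| = √(189² + 322²) = 373 Ω
I = V/|Z| = 86/373 = 231 mA

231 mA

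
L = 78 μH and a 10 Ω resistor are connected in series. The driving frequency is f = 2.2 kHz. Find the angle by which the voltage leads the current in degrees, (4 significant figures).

6.154°

ω = 2πf = 13820 rad/s
X_L = ωL = 1.078 Ω
Z = 10.00 + j1.078 Ω
|Z| = √(10.00² + 1.078²) = 10.06 Ω
∠Z = arctan(1.078/10.00) = 6.154°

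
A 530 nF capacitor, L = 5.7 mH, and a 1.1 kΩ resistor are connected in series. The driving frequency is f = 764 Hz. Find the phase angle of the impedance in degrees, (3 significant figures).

-18.4°

ω = 2πf = 4800 rad/s
X_L = ωL = 27.4 Ω
X_C = 1/(ωC) = 393 Ω
Net reactance X = X_L − X_C = -366 Ω
Z = 1100 − j366 Ω
|Z| = √(1100² + 366²) = 1160 Ω
∠Z = arctan(-366/1100) = -18.4°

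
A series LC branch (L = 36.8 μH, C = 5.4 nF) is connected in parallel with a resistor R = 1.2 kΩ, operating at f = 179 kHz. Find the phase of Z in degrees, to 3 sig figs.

-84.1°

ω = 2πf = 1.125e+06 rad/s
X_L = ωL = 41.4 Ω
X_C = 1/(ωC) = 165 Ω
Branch 1: Z₁ = R = 1200 Ω
Branch 2 (series LC): Z₂ = j(X_L − X_C) = −j123 Ω
Parallel: Z = Z₁Z₂/(Z₁+Z₂), |Z| = 123 Ω, ∠Z = -84.1°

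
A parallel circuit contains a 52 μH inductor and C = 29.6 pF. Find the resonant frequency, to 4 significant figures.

ω₀ = 1/√(LC) = 1/√(5.2e-05 × 2.96e-11) = 2.549e+07 rad/s
f₀ = ω₀/(2π) = 4.057 MHz

4.057 MHz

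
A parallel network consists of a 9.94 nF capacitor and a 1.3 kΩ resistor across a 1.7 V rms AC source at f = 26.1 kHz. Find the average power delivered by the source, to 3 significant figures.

ω = 2πf = 164000 rad/s
X_C = 1/(ωC) = 613 Ω
Parallel: admittances add. Y = 1/R + jωC
Y = (0.000769 + j0.00163) S
|Y| = 0.00180 S → |Z| = 1/|Y| = 555 Ω, ∠Z = −∠Y = -64.7°
I = V/|Z| = 3.06 mA
P = VI cos φ = 1.7 × 0.00306 × cos(-64.7°) = 2.22 mW

2.22 mW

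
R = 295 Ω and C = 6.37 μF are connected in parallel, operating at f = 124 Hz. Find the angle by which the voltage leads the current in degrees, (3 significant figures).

ω = 2πf = 779.1 rad/s
X_C = 1/(ωC) = 201 Ω
Parallel: admittances add. Y = 1/R + jωC
Y = (0.00339 + j0.00496) S
|Y| = 0.00601 S → |Z| = 1/|Y| = 166 Ω, ∠Z = −∠Y = -55.7°

-55.7°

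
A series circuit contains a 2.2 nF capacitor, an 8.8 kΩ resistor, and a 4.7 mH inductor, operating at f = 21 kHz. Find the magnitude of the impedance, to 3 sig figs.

ω = 2πf = 131900 rad/s
X_L = ωL = 620 Ω
X_C = 1/(ωC) = 3440 Ω
Net reactance X = X_L − X_C = -2820 Ω
Z = 8800 − j2820 Ω
|Z| = √(8800² + 2820²) = 9240 Ω

9240 Ω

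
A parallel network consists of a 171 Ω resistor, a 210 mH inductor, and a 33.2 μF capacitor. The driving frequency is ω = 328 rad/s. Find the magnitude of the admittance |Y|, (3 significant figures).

X_L = ωL = 68.9 Ω
X_C = 1/(ωC) = 91.8 Ω
Parallel: admittances add. Y = 1/R + 1/(jωL) + jωC
Y = (0.00585 − j0.00363) S
|Y| = 0.00688 S → |Z| = 1/|Y| = 145 Ω, ∠Z = −∠Y = 31.8°

6.88 mS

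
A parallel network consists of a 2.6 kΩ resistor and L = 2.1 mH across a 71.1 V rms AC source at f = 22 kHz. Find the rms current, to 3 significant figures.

ω = 2πf = 138200 rad/s
X_L = ωL = 290 Ω
Parallel: admittances add. Y = 1/R + 1/(jωL)
Y = (0.000385 − j0.00344) S
|Y| = 0.00347 S → |Z| = 1/|Y| = 288 Ω, ∠Z = −∠Y = 83.6°
I = V/|Z| = 71.1/288 = 246 mA

246 mA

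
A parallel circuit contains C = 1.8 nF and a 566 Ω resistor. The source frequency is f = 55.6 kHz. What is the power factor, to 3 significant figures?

ω = 2πf = 349300 rad/s
X_C = 1/(ωC) = 1590 Ω
Parallel: admittances add. Y = 1/R + jωC
Y = (0.00177 + j0.000629) S
|Y| = 0.00188 S → |Z| = 1/|Y| = 533 Ω, ∠Z = −∠Y = -19.6°
cos φ = cos(-19.6°) = 0.942

0.942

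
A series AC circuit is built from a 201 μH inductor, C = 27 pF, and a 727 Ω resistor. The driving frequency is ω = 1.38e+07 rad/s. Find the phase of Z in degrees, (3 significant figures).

X_L = ωL = 2770 Ω
X_C = 1/(ωC) = 2680 Ω
Net reactance X = X_L − X_C = 90.0 Ω
Z = 727 + j90.0 Ω
|Z| = √(727² + 90.0²) = 733 Ω
∠Z = arctan(90.0/727) = 7.05°

7.05°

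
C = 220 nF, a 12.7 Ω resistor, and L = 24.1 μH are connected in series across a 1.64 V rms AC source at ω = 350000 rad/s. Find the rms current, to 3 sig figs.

X_L = ωL = 8.44 Ω
X_C = 1/(ωC) = 13.0 Ω
Net reactance X = X_L − X_C = -4.55 Ω
Z = 12.7 − j4.55 Ω
|Z| = √(12.7² + 4.55²) = 13.5 Ω
I = V/|Z| = 1.64/13.5 = 122 mA

122 mA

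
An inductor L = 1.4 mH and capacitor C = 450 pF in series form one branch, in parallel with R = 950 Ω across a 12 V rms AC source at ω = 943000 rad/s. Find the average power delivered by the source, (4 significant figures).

151.6 mW

X_L = ωL = 1320 Ω
X_C = 1/(ωC) = 2357 Ω
Branch 1: Z₁ = R = 950.0 Ω
Branch 2 (series LC): Z₂ = j(X_L − X_C) = −j1036 Ω
Parallel: Z = Z₁Z₂/(Z₁+Z₂), |Z| = 700.3 Ω, ∠Z = -42.51°
I = V/|Z| = 17.14 mA
P = VI cos φ = 12 × 0.01714 × cos(-42.51°) = 151.6 mW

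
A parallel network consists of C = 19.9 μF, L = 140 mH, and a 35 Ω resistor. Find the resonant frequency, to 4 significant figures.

ω₀ = 1/√(LC) = 1/√(0.14 × 1.99e-05) = 599.1 rad/s
f₀ = ω₀/(2π) = 95.35 Hz

95.35 Hz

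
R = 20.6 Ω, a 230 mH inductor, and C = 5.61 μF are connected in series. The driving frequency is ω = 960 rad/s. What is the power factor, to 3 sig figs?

0.506

X_L = ωL = 221 Ω
X_C = 1/(ωC) = 186 Ω
Net reactance X = X_L − X_C = 35.1 Ω
Z = 20.6 + j35.1 Ω
|Z| = √(20.6² + 35.1²) = 40.7 Ω
∠Z = arctan(35.1/20.6) = 59.6°
cos φ = cos(59.6°) = 0.506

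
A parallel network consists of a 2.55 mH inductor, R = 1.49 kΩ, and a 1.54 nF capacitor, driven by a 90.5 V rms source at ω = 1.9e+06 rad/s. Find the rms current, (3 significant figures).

254 mA

X_L = ωL = 4840 Ω
X_C = 1/(ωC) = 342 Ω
Parallel: admittances add. Y = 1/R + 1/(jωL) + jωC
Y = (0.000671 + j0.00272) S
|Y| = 0.00280 S → |Z| = 1/|Y| = 357 Ω, ∠Z = −∠Y = -76.1°
I = V/|Z| = 90.5/357 = 254 mA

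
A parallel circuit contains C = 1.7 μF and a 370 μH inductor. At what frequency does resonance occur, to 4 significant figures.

ω₀ = 1/√(LC) = 1/√(0.00037 × 1.7e-06) = 39870 rad/s
f₀ = ω₀/(2π) = 6.346 kHz

6.346 kHz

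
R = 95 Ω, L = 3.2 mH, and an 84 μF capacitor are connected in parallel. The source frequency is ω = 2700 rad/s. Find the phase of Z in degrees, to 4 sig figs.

-84.59°

X_L = ωL = 8.640 Ω
X_C = 1/(ωC) = 4.409 Ω
Parallel: admittances add. Y = 1/R + 1/(jωL) + jωC
Y = (0.01053 + j0.1111) S
|Y| = 0.1116 S → |Z| = 1/|Y| = 8.964 Ω, ∠Z = −∠Y = -84.59°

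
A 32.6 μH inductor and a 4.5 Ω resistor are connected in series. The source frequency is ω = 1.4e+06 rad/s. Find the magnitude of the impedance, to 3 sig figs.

45.9 Ω

X_L = ωL = 45.6 Ω
Z = 4.50 + j45.6 Ω
|Z| = √(4.50² + 45.6²) = 45.9 Ω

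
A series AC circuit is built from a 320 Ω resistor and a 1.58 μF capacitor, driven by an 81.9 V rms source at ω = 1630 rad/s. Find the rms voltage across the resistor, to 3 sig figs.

X_C = 1/(ωC) = 388 Ω
Z = 320 − j388 Ω
|Z| = √(320² + 388²) = 503 Ω
I = V/|Z| = 163 mA
V_R = I·|Z_R| = 0.163 × 320 = 52.1 V

52.1 V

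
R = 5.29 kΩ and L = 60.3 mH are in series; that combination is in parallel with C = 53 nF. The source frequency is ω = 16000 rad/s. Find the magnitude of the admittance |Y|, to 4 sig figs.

X_L = ωL = 964.8 Ω
X_C = 1/(ωC) = 1179 Ω
Branch 1 (R+jX_L): Z₁ = 5290 + j964.8 Ω, |Z₁| = 5377 Ω
Branch 2 (−jX_C): Z₂ = −j1179 Ω
Parallel: Z = Z₁Z₂/(Z₁+Z₂), |Z| = 1198 Ω, ∠Z = -77.34°
|Y| = 1/|Z| = 834.9 μS

834.9 μS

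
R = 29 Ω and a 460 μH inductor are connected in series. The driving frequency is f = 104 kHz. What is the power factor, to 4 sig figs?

0.09603

ω = 2πf = 653500 rad/s
X_L = ωL = 300.6 Ω
Z = 29.00 + j300.6 Ω
|Z| = √(29.00² + 300.6²) = 302.0 Ω
∠Z = arctan(300.6/29.00) = 84.49°
cos φ = cos(84.49°) = 0.09603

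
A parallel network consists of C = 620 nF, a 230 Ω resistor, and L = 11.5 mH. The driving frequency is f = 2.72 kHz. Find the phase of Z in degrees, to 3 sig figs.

ω = 2πf = 17090 rad/s
X_L = ωL = 197 Ω
X_C = 1/(ωC) = 94.4 Ω
Parallel: admittances add. Y = 1/R + 1/(jωL) + jωC
Y = (0.00435 + j0.00551) S
|Y| = 0.00702 S → |Z| = 1/|Y| = 143 Ω, ∠Z = −∠Y = -51.7°

-51.7°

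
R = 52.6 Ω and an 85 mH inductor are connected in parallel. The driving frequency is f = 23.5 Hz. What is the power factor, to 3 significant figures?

0.232

ω = 2πf = 147.7 rad/s
X_L = ωL = 12.6 Ω
Parallel: admittances add. Y = 1/R + 1/(jωL)
Y = (0.0190 − j0.0797) S
|Y| = 0.0819 S → |Z| = 1/|Y| = 12.2 Ω, ∠Z = −∠Y = 76.6°
cos φ = cos(76.6°) = 0.232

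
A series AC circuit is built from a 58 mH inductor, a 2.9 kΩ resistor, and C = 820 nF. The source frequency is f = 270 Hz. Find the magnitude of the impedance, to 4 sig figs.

2966 Ω

ω = 2πf = 1696 rad/s
X_L = ωL = 98.39 Ω
X_C = 1/(ωC) = 718.9 Ω
Net reactance X = X_L − X_C = -620.5 Ω
Z = 2900 − j620.5 Ω
|Z| = √(2900² + 620.5²) = 2966 Ω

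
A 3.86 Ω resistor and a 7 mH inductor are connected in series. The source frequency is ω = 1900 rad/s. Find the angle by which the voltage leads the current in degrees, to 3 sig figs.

73.8°

X_L = ωL = 13.3 Ω
Z = 3.86 + j13.3 Ω
|Z| = √(3.86² + 13.3²) = 13.8 Ω
∠Z = arctan(13.3/3.86) = 73.8°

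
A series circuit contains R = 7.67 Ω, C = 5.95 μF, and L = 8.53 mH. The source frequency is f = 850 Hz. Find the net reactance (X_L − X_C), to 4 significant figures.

ω = 2πf = 5341 rad/s
X_L = ωL = 45.56 Ω
X_C = 1/(ωC) = 31.47 Ω
X = 45.56 − 31.47 = 14.09 Ω

14.09 Ω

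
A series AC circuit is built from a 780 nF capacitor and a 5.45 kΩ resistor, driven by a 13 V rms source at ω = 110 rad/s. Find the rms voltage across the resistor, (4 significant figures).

X_C = 1/(ωC) = 11660 Ω
Z = 5450 − j11660 Ω
|Z| = √(5450² + 11660²) = 12870 Ω
I = V/|Z| = 1.010 mA
V_R = I·|Z_R| = 0.001010 × 5450 = 5.507 V

5.507 V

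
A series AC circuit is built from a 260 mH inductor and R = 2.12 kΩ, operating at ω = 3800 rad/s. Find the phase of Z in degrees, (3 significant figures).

25.0°

X_L = ωL = 988 Ω
Z = 2120 + j988 Ω
|Z| = √(2120² + 988²) = 2340 Ω
∠Z = arctan(988/2120) = 25.0°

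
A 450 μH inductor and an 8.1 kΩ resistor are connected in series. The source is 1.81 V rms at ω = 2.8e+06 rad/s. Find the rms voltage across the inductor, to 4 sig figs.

X_L = ωL = 1260 Ω
Z = 8100 + j1260 Ω
|Z| = √(8100² + 1260²) = 8197 Ω
I = V/|Z| = 220.8 μA
V_L = I·|Z_L| = 0.0002208 × 1260 = 0.2782 V

0.2782 V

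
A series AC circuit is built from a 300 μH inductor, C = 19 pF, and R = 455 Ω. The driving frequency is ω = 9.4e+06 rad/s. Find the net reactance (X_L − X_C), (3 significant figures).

X_L = ωL = 2820 Ω
X_C = 1/(ωC) = 5600 Ω
X = 2820 − 5600 = -2780 Ω

-2780 Ω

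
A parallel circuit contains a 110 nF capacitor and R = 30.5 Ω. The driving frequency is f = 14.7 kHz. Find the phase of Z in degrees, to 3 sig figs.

-17.2°

ω = 2πf = 92360 rad/s
X_C = 1/(ωC) = 98.4 Ω
Parallel: admittances add. Y = 1/R + jωC
Y = (0.0328 + j0.0102) S
|Y| = 0.0343 S → |Z| = 1/|Y| = 29.1 Ω, ∠Z = −∠Y = -17.2°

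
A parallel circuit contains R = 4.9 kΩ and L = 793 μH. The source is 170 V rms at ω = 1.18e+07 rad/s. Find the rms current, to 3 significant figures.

X_L = ωL = 9360 Ω
Parallel: admittances add. Y = 1/R + 1/(jωL)
Y = (0.000204 − j0.000107) S
|Y| = 0.000230 S → |Z| = 1/|Y| = 4340 Ω, ∠Z = −∠Y = 27.6°
I = V/|Z| = 170/4340 = 39.2 mA

39.2 mA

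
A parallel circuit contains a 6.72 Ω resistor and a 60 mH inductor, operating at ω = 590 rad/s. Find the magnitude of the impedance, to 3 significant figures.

X_L = ωL = 35.4 Ω
Parallel: admittances add. Y = 1/R + 1/(jωL)
Y = (0.149 − j0.0282) S
|Y| = 0.151 S → |Z| = 1/|Y| = 6.60 Ω, ∠Z = −∠Y = 10.7°

6.60 Ω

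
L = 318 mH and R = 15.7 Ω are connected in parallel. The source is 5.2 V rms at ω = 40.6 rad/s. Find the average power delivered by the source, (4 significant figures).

X_L = ωL = 12.91 Ω
Parallel: admittances add. Y = 1/R + 1/(jωL)
Y = (0.06369 − j0.07745) S
|Y| = 0.1003 S → |Z| = 1/|Y| = 9.972 Ω, ∠Z = −∠Y = 50.57°
I = V/|Z| = 521.5 mA
P = VI cos φ = 5.2 × 0.5215 × cos(50.57°) = 1.722 W

1.722 W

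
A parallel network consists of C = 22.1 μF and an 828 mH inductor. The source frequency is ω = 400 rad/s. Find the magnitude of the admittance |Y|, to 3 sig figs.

X_L = ωL = 331 Ω
X_C = 1/(ωC) = 113 Ω
Parallel: admittances add. Y = 1/(jωL) + jωC
Y = (0 + j0.00582) S
|Y| = 0.00582 S → |Z| = 1/|Y| = 172 Ω, ∠Z = −∠Y = -90.0°

5.82 mS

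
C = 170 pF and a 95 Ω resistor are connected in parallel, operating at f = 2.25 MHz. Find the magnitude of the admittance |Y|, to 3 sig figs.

10.8 mS

ω = 2πf = 1.414e+07 rad/s
X_C = 1/(ωC) = 416 Ω
Parallel: admittances add. Y = 1/R + jωC
Y = (0.0105 + j0.00240) S
|Y| = 0.0108 S → |Z| = 1/|Y| = 92.6 Ω, ∠Z = −∠Y = -12.9°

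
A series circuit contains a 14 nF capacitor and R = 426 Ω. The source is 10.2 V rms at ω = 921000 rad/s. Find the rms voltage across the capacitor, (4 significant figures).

X_C = 1/(ωC) = 77.56 Ω
Z = 426.0 − j77.56 Ω
|Z| = √(426.0² + 77.56²) = 433.0 Ω
I = V/|Z| = 23.56 mA
V_C = I·|Z_C| = 0.02356 × 77.56 = 1.827 V

1.827 V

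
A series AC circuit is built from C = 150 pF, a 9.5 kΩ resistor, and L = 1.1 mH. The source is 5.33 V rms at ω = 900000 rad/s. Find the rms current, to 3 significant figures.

X_L = ωL = 990 Ω
X_C = 1/(ωC) = 7410 Ω
Net reactance X = X_L − X_C = -6420 Ω
Z = 9500 − j6420 Ω
|Z| = √(9500² + 6420²) = 11500 Ω
I = V/|Z| = 5.33/11500 = 465 μA

465 μA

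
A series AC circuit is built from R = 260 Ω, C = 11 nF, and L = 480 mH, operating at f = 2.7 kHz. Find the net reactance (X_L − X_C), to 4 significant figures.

ω = 2πf = 16960 rad/s
X_L = ωL = 8143 Ω
X_C = 1/(ωC) = 5359 Ω
X = 8143 − 5359 = 2784 Ω

2784 Ω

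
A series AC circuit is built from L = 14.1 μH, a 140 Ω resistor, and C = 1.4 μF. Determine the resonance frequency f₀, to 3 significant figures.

35.8 kHz

ω₀ = 1/√(LC) = 1/√(1.41e-05 × 1.4e-06) = 225100 rad/s
f₀ = ω₀/(2π) = 35.8 kHz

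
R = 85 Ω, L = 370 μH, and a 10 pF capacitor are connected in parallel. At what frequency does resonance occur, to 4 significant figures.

ω₀ = 1/√(LC) = 1/√(0.00037 × 1e-11) = 1.644e+07 rad/s
f₀ = ω₀/(2π) = 2.616 MHz

2.616 MHz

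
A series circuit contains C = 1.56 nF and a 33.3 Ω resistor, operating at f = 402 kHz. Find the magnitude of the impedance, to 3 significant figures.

ω = 2πf = 2.526e+06 rad/s
X_C = 1/(ωC) = 254 Ω
Z = 33.3 − j254 Ω
|Z| = √(33.3² + 254²) = 256 Ω

256 Ω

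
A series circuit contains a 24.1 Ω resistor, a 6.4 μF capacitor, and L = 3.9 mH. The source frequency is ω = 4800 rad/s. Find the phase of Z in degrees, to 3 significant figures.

-29.9°

X_L = ωL = 18.7 Ω
X_C = 1/(ωC) = 32.6 Ω
Net reactance X = X_L − X_C = -13.8 Ω
Z = 24.1 − j13.8 Ω
|Z| = √(24.1² + 13.8²) = 27.8 Ω
∠Z = arctan(-13.8/24.1) = -29.9°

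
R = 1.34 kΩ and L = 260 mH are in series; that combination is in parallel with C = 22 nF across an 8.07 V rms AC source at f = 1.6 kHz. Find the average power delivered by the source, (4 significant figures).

ω = 2πf = 10050 rad/s
X_L = ωL = 2614 Ω
X_C = 1/(ωC) = 4521 Ω
Branch 1 (R+jX_L): Z₁ = 1340 + j2614 Ω, |Z₁| = 2937 Ω
Branch 2 (−jX_C): Z₂ = −j4521 Ω
Parallel: Z = Z₁Z₂/(Z₁+Z₂), |Z| = 5697 Ω, ∠Z = 27.77°
I = V/|Z| = 1.417 mA
P = VI cos φ = 8.07 × 0.001417 × cos(27.77°) = 10.11 mW

10.11 mW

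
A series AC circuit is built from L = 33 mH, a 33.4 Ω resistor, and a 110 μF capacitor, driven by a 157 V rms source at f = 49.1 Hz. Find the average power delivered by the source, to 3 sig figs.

ω = 2πf = 308.5 rad/s
X_L = ωL = 10.2 Ω
X_C = 1/(ωC) = 29.5 Ω
Net reactance X = X_L − X_C = -19.3 Ω
Z = 33.4 − j19.3 Ω
|Z| = √(33.4² + 19.3²) = 38.6 Ω
∠Z = arctan(-19.3/33.4) = -30.0°
I = V/|Z| = 4.07 A
P = VI cos φ = 157 × 4.07 × cos(-30.0°) = 553 W

553 W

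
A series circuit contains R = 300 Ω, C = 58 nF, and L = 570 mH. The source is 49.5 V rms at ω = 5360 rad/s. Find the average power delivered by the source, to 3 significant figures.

6.33 W

X_L = ωL = 3060 Ω
X_C = 1/(ωC) = 3220 Ω
Net reactance X = X_L − X_C = -161 Ω
Z = 300 − j161 Ω
|Z| = √(300² + 161²) = 341 Ω
∠Z = arctan(-161/300) = -28.3°
I = V/|Z| = 145 mA
P = VI cos φ = 49.5 × 0.145 × cos(-28.3°) = 6.33 W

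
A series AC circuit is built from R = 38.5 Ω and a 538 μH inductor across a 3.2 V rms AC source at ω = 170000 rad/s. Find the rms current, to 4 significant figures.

X_L = ωL = 91.46 Ω
Z = 38.50 + j91.46 Ω
|Z| = √(38.50² + 91.46²) = 99.23 Ω
I = V/|Z| = 3.2/99.23 = 32.25 mA

32.25 mA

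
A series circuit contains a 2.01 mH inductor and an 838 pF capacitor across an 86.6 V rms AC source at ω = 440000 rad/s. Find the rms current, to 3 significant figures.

47.4 mA

X_L = ωL = 884 Ω
X_C = 1/(ωC) = 2710 Ω
Net reactance X = X_L − X_C = -1830 Ω
Z = − j1830 Ω
|Z| = √(0² + 1830²) = 1830 Ω
I = V/|Z| = 86.6/1830 = 47.4 mA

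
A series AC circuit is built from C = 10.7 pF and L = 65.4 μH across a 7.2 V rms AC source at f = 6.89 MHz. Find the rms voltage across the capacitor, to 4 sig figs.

ω = 2πf = 4.329e+07 rad/s
X_L = ωL = 2831 Ω
X_C = 1/(ωC) = 2159 Ω
Net reactance X = X_L − X_C = 672.4 Ω
Z = j672.4 Ω
|Z| = √(0² + 672.4²) = 672.4 Ω
I = V/|Z| = 10.71 mA
V_C = I·|Z_C| = 0.01071 × 2159 = 23.12 V

23.12 V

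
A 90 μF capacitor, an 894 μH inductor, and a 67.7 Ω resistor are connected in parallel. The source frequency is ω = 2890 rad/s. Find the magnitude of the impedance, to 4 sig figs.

X_L = ωL = 2.584 Ω
X_C = 1/(ωC) = 3.845 Ω
Parallel: admittances add. Y = 1/R + 1/(jωL) + jωC
Y = (0.01477 − j0.1269) S
|Y| = 0.1278 S → |Z| = 1/|Y| = 7.824 Ω, ∠Z = −∠Y = 83.36°

7.824 Ω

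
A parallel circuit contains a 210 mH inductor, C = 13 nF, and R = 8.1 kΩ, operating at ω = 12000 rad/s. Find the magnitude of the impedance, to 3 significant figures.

3700 Ω

X_L = ωL = 2520 Ω
X_C = 1/(ωC) = 6410 Ω
Parallel: admittances add. Y = 1/R + 1/(jωL) + jωC
Y = (0.000123 − j0.000241) S
|Y| = 0.000271 S → |Z| = 1/|Y| = 3700 Ω, ∠Z = −∠Y = 62.9°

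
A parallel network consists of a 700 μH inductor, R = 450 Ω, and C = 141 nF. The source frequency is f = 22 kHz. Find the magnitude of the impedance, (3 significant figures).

106 Ω

ω = 2πf = 138200 rad/s
X_L = ωL = 96.8 Ω
X_C = 1/(ωC) = 51.3 Ω
Parallel: admittances add. Y = 1/R + 1/(jωL) + jωC
Y = (0.00222 + j0.00916) S
|Y| = 0.00942 S → |Z| = 1/|Y| = 106 Ω, ∠Z = −∠Y = -76.4°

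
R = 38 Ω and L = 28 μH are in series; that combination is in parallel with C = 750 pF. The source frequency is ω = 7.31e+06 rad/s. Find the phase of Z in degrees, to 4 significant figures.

X_L = ωL = 204.7 Ω
X_C = 1/(ωC) = 182.4 Ω
Branch 1 (R+jX_L): Z₁ = 38.00 + j204.7 Ω, |Z₁| = 208.2 Ω
Branch 2 (−jX_C): Z₂ = −j182.4 Ω
Parallel: Z = Z₁Z₂/(Z₁+Z₂), |Z| = 862.0 Ω, ∠Z = -40.90°

-40.90°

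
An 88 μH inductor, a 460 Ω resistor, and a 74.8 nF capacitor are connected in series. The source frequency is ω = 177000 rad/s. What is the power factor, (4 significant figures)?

X_L = ωL = 15.58 Ω
X_C = 1/(ωC) = 75.53 Ω
Net reactance X = X_L − X_C = -59.95 Ω
Z = 460.0 − j59.95 Ω
|Z| = √(460.0² + 59.95²) = 463.9 Ω
∠Z = arctan(-59.95/460.0) = -7.426°
cos φ = cos(-7.426°) = 0.9916

0.9916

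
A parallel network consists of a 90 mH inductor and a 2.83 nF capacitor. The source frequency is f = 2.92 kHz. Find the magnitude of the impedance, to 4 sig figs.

ω = 2πf = 18350 rad/s
X_L = ωL = 1651 Ω
X_C = 1/(ωC) = 19260 Ω
Parallel: admittances add. Y = 1/(jωL) + jωC
Y = (0 − j0.0005537) S
|Y| = 0.0005537 S → |Z| = 1/|Y| = 1806 Ω, ∠Z = −∠Y = 90.00°

1806 Ω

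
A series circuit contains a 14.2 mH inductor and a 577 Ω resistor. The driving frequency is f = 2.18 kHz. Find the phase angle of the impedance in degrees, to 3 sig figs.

ω = 2πf = 13700 rad/s
X_L = ωL = 195 Ω
Z = 577 + j195 Ω
|Z| = √(577² + 195²) = 609 Ω
∠Z = arctan(195/577) = 18.6°

18.6°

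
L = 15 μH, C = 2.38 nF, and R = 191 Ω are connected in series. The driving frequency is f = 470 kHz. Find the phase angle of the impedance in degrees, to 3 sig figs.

ω = 2πf = 2.953e+06 rad/s
X_L = ωL = 44.3 Ω
X_C = 1/(ωC) = 142 Ω
Net reactance X = X_L − X_C = -98.0 Ω
Z = 191 − j98.0 Ω
|Z| = √(191² + 98.0²) = 215 Ω
∠Z = arctan(-98.0/191) = -27.2°

-27.2°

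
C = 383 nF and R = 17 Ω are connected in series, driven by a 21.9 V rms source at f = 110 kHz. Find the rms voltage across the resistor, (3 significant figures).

21.4 V

ω = 2πf = 691200 rad/s
X_C = 1/(ωC) = 3.78 Ω
Z = 17.0 − j3.78 Ω
|Z| = √(17.0² + 3.78²) = 17.4 Ω
I = V/|Z| = 1.26 A
V_R = I·|Z_R| = 1.26 × 17.0 = 21.4 V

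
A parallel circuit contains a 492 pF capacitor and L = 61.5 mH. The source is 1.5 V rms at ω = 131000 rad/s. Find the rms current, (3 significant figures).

89.5 μA

X_L = ωL = 8060 Ω
X_C = 1/(ωC) = 15500 Ω
Parallel: admittances add. Y = 1/(jωL) + jωC
Y = (0 − j5.97e-05) S
|Y| = 5.97e-05 S → |Z| = 1/|Y| = 16800 Ω, ∠Z = −∠Y = 90.0°
I = V/|Z| = 1.5/16800 = 89.5 μA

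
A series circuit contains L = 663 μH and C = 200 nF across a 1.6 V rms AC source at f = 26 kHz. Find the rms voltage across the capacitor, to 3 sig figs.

0.630 V

ω = 2πf = 163400 rad/s
X_L = ωL = 108 Ω
X_C = 1/(ωC) = 30.6 Ω
Net reactance X = X_L − X_C = 77.7 Ω
Z = j77.7 Ω
|Z| = √(0² + 77.7²) = 77.7 Ω
I = V/|Z| = 20.6 mA
V_C = I·|Z_C| = 0.0206 × 30.6 = 0.630 V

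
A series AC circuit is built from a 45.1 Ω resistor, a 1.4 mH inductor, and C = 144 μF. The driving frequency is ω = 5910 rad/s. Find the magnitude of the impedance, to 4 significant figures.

45.66 Ω

X_L = ωL = 8.274 Ω
X_C = 1/(ωC) = 1.175 Ω
Net reactance X = X_L − X_C = 7.099 Ω
Z = 45.10 + j7.099 Ω
|Z| = √(45.10² + 7.099²) = 45.66 Ω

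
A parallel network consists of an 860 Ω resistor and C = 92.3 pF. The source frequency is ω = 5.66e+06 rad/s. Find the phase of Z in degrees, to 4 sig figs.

-24.19°

X_C = 1/(ωC) = 1914 Ω
Parallel: admittances add. Y = 1/R + jωC
Y = (0.001163 + j0.0005224) S
|Y| = 0.001275 S → |Z| = 1/|Y| = 784.5 Ω, ∠Z = −∠Y = -24.19°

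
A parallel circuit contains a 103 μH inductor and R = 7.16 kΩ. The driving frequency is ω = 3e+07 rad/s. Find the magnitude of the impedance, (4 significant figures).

2837 Ω

X_L = ωL = 3090 Ω
Parallel: admittances add. Y = 1/R + 1/(jωL)
Y = (0.0001397 − j0.0003236) S
|Y| = 0.0003525 S → |Z| = 1/|Y| = 2837 Ω, ∠Z = −∠Y = 66.66°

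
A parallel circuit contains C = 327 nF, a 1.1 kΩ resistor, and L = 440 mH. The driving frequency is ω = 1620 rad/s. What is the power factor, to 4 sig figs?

X_L = ωL = 712.8 Ω
X_C = 1/(ωC) = 1888 Ω
Parallel: admittances add. Y = 1/R + 1/(jωL) + jωC
Y = (0.0009091 − j0.0008732) S
|Y| = 0.001261 S → |Z| = 1/|Y| = 793.3 Ω, ∠Z = −∠Y = 43.85°
cos φ = cos(43.85°) = 0.7212

0.7212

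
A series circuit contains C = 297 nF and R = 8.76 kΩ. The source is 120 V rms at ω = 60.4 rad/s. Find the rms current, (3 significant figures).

X_C = 1/(ωC) = 55700 Ω
Z = 8760 − j55700 Ω
|Z| = √(8760² + 55700²) = 56400 Ω
I = V/|Z| = 120/56400 = 2.13 mA

2.13 mA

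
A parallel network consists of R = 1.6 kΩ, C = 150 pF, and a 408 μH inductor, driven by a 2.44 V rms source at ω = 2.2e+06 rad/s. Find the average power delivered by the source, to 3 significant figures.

X_L = ωL = 898 Ω
X_C = 1/(ωC) = 3030 Ω
Parallel: admittances add. Y = 1/R + 1/(jωL) + jωC
Y = (0.000625 − j0.000784) S
|Y| = 0.00100 S → |Z| = 1/|Y| = 997 Ω, ∠Z = −∠Y = 51.4°
I = V/|Z| = 2.45 mA
P = VI cos φ = 2.44 × 0.00245 × cos(51.4°) = 3.72 mW

3.72 mW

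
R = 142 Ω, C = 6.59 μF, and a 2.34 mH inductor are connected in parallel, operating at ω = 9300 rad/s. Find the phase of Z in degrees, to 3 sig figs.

X_L = ωL = 21.8 Ω
X_C = 1/(ωC) = 16.3 Ω
Parallel: admittances add. Y = 1/R + 1/(jωL) + jωC
Y = (0.00704 + j0.0153) S
|Y| = 0.0169 S → |Z| = 1/|Y| = 59.3 Ω, ∠Z = −∠Y = -65.3°

-65.3°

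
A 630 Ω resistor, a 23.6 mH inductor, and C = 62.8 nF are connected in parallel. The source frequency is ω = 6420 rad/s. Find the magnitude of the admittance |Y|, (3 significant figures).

X_L = ωL = 152 Ω
X_C = 1/(ωC) = 2480 Ω
Parallel: admittances add. Y = 1/R + 1/(jωL) + jωC
Y = (0.00159 − j0.00620) S
|Y| = 0.00640 S → |Z| = 1/|Y| = 156 Ω, ∠Z = −∠Y = 75.6°

6.40 mS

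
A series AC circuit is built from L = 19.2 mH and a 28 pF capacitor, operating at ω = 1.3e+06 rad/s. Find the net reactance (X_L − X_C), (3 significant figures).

X_L = ωL = 25000 Ω
X_C = 1/(ωC) = 27500 Ω
X = 25000 − 27500 = -2510 Ω

-2510 Ω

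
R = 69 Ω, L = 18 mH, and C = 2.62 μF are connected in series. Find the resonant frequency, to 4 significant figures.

732.9 Hz

ω₀ = 1/√(LC) = 1/√(0.018 × 2.62e-06) = 4605 rad/s
f₀ = ω₀/(2π) = 732.9 Hz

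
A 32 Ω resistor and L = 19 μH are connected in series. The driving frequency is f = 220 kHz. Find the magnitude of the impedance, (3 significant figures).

41.4 Ω

ω = 2πf = 1.382e+06 rad/s
X_L = ωL = 26.3 Ω
Z = 32.0 + j26.3 Ω
|Z| = √(32.0² + 26.3²) = 41.4 Ω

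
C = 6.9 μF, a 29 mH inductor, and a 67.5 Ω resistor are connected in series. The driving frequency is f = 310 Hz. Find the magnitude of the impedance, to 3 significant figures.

69.8 Ω

ω = 2πf = 1948 rad/s
X_L = ωL = 56.5 Ω
X_C = 1/(ωC) = 74.4 Ω
Net reactance X = X_L − X_C = -17.9 Ω
Z = 67.5 − j17.9 Ω
|Z| = √(67.5² + 17.9²) = 69.8 Ω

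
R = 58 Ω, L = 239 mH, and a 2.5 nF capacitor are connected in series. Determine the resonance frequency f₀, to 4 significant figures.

6.511 kHz

ω₀ = 1/√(LC) = 1/√(0.239 × 2.5e-09) = 40910 rad/s
f₀ = ω₀/(2π) = 6.511 kHz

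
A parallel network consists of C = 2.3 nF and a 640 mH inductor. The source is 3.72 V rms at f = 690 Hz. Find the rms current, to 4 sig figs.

1.304 mA

ω = 2πf = 4335 rad/s
X_L = ωL = 2775 Ω
X_C = 1/(ωC) = 100300 Ω
Parallel: admittances add. Y = 1/(jωL) + jωC
Y = (0 − j0.0003504) S
|Y| = 0.0003504 S → |Z| = 1/|Y| = 2854 Ω, ∠Z = −∠Y = 90.00°
I = V/|Z| = 3.72/2854 = 1.304 mA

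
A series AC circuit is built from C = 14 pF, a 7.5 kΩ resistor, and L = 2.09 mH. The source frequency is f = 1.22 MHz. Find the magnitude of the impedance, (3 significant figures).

10100 Ω

ω = 2πf = 7.665e+06 rad/s
X_L = ωL = 16000 Ω
X_C = 1/(ωC) = 9320 Ω
Net reactance X = X_L − X_C = 6700 Ω
Z = 7500 + j6700 Ω
|Z| = √(7500² + 6700²) = 10100 Ω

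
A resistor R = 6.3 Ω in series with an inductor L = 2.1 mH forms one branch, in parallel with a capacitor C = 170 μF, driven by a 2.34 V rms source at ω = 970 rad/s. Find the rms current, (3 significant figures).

436 mA

X_L = ωL = 2.04 Ω
X_C = 1/(ωC) = 6.06 Ω
Branch 1 (R+jX_L): Z₁ = 6.30 + j2.04 Ω, |Z₁| = 6.62 Ω
Branch 2 (−jX_C): Z₂ = −j6.06 Ω
Parallel: Z = Z₁Z₂/(Z₁+Z₂), |Z| = 5.37 Ω, ∠Z = -39.5°
I = V/|Z| = 2.34/5.37 = 436 mA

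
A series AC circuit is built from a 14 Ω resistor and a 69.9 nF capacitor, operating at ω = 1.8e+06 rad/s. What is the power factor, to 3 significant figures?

0.870

X_C = 1/(ωC) = 7.95 Ω
Z = 14.0 − j7.95 Ω
|Z| = √(14.0² + 7.95²) = 16.1 Ω
∠Z = arctan(-7.95/14.0) = -29.6°
cos φ = cos(-29.6°) = 0.870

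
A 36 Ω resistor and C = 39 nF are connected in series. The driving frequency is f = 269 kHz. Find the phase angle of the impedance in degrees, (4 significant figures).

-22.85°

ω = 2πf = 1.69e+06 rad/s
X_C = 1/(ωC) = 15.17 Ω
Z = 36.00 − j15.17 Ω
|Z| = √(36.00² + 15.17²) = 39.07 Ω
∠Z = arctan(-15.17/36.00) = -22.85°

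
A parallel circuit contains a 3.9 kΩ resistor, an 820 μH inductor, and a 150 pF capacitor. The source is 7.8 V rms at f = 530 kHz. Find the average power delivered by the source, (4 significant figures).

15.60 mW

ω = 2πf = 3.33e+06 rad/s
X_L = ωL = 2731 Ω
X_C = 1/(ωC) = 2002 Ω
Parallel: admittances add. Y = 1/R + 1/(jωL) + jωC
Y = (0.0002564 + j0.0001333) S
|Y| = 0.0002890 S → |Z| = 1/|Y| = 3460 Ω, ∠Z = −∠Y = -27.47°
I = V/|Z| = 2.254 mA
P = VI cos φ = 7.8 × 0.002254 × cos(-27.47°) = 15.60 mW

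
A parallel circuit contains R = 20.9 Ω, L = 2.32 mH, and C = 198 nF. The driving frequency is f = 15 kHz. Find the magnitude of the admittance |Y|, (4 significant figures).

ω = 2πf = 94250 rad/s
X_L = ωL = 218.7 Ω
X_C = 1/(ωC) = 53.59 Ω
Parallel: admittances add. Y = 1/R + 1/(jωL) + jωC
Y = (0.04785 + j0.01409) S
|Y| = 0.04988 S → |Z| = 1/|Y| = 20.05 Ω, ∠Z = −∠Y = -16.41°

49.88 mS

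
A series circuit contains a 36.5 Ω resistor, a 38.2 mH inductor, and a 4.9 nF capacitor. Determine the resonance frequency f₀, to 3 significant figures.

11.6 kHz

ω₀ = 1/√(LC) = 1/√(0.0382 × 4.9e-09) = 73090 rad/s
f₀ = ω₀/(2π) = 11.6 kHz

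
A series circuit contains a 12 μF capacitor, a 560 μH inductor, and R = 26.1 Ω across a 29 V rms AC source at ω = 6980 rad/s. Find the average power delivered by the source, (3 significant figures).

29.4 W

X_L = ωL = 3.91 Ω
X_C = 1/(ωC) = 11.9 Ω
Net reactance X = X_L − X_C = -8.03 Ω
Z = 26.1 − j8.03 Ω
|Z| = √(26.1² + 8.03²) = 27.3 Ω
∠Z = arctan(-8.03/26.1) = -17.1°
I = V/|Z| = 1.06 A
P = VI cos φ = 29 × 1.06 × cos(-17.1°) = 29.4 W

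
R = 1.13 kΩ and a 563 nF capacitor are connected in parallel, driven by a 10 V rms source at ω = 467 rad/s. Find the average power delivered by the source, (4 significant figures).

X_C = 1/(ωC) = 3803 Ω
Parallel: admittances add. Y = 1/R + jωC
Y = (0.0008850 + j0.0002629) S
|Y| = 0.0009232 S → |Z| = 1/|Y| = 1083 Ω, ∠Z = −∠Y = -16.55°
I = V/|Z| = 9.232 mA
P = VI cos φ = 10 × 0.009232 × cos(-16.55°) = 88.50 mW

88.50 mW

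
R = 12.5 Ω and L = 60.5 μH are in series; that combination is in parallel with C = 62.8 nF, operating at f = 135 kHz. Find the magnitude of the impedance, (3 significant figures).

28.4 Ω

ω = 2πf = 848200 rad/s
X_L = ωL = 51.3 Ω
X_C = 1/(ωC) = 18.8 Ω
Branch 1 (R+jX_L): Z₁ = 12.5 + j51.3 Ω, |Z₁| = 52.8 Ω
Branch 2 (−jX_C): Z₂ = −j18.8 Ω
Parallel: Z = Z₁Z₂/(Z₁+Z₂), |Z| = 28.4 Ω, ∠Z = -82.7°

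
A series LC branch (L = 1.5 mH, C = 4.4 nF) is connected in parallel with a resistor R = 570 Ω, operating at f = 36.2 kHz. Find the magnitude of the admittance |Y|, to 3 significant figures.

2.32 mS

ω = 2πf = 227500 rad/s
X_L = ωL = 341 Ω
X_C = 1/(ωC) = 999 Ω
Branch 1: Z₁ = R = 570 Ω
Branch 2 (series LC): Z₂ = j(X_L − X_C) = −j658 Ω
Parallel: Z = Z₁Z₂/(Z₁+Z₂), |Z| = 431 Ω, ∠Z = -40.9°
|Y| = 1/|Z| = 2.32 mS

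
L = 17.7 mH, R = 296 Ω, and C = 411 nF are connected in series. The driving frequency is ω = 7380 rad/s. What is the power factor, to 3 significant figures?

X_L = ωL = 131 Ω
X_C = 1/(ωC) = 330 Ω
Net reactance X = X_L − X_C = -199 Ω
Z = 296 − j199 Ω
|Z| = √(296² + 199²) = 357 Ω
∠Z = arctan(-199/296) = -33.9°
cos φ = cos(-33.9°) = 0.830

0.830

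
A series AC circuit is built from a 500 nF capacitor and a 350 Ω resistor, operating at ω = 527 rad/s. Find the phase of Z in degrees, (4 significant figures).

X_C = 1/(ωC) = 3795 Ω
Z = 350.0 − j3795 Ω
|Z| = √(350.0² + 3795²) = 3811 Ω
∠Z = arctan(-3795/350.0) = -84.73°

-84.73°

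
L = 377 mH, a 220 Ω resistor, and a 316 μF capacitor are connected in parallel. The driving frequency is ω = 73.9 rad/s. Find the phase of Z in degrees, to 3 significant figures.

X_L = ωL = 27.9 Ω
X_C = 1/(ωC) = 42.8 Ω
Parallel: admittances add. Y = 1/R + 1/(jωL) + jωC
Y = (0.00455 − j0.0125) S
|Y| = 0.0133 S → |Z| = 1/|Y| = 75.0 Ω, ∠Z = −∠Y = 70.1°

70.1°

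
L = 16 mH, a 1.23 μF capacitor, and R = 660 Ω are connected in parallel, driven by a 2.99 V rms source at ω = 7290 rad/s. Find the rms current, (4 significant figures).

4.680 mA

X_L = ωL = 116.6 Ω
X_C = 1/(ωC) = 111.5 Ω
Parallel: admittances add. Y = 1/R + 1/(jωL) + jωC
Y = (0.001515 + j0.0003933) S
|Y| = 0.001565 S → |Z| = 1/|Y| = 638.8 Ω, ∠Z = −∠Y = -14.55°
I = V/|Z| = 2.99/638.8 = 4.680 mA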